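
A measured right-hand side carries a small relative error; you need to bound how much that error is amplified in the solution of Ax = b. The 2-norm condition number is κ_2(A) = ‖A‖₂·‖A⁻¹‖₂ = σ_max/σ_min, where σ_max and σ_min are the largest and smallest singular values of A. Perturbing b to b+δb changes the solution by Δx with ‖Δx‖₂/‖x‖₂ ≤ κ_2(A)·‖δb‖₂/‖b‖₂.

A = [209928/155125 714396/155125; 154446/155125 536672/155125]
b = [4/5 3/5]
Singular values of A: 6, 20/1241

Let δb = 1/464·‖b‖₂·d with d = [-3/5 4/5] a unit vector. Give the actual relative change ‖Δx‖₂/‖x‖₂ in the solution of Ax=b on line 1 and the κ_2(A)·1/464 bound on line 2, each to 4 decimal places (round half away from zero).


0.8024
0.8024

largest singular value 6, smallest 20/1241
κ = σ_max/σ_min = 6/(20/1241) = 372.3000
perturbation bound = 372.3000·1/464 = 0.8024
solve Ax = b  →  x = [0.0467 0.1600]
‖b‖₂ = 1.0000 and ‖x‖₂ = 0.1667
Δx = A⁻¹·δb where δb = 1/464·1.0000·d; ‖Δx‖ = 0.1337
realised ‖Δx‖/‖x‖ = 0.8024
tightness: 0.8024 against a bound of 0.8024; the bound is attained (ratio 1)


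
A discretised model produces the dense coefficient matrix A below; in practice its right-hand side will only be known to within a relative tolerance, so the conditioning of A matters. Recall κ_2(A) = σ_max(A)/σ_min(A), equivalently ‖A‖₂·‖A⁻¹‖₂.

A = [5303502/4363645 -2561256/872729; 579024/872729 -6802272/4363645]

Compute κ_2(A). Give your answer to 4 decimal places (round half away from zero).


246.8125

M = AᵀA = [9717554772/5068245325 -932781744/202729813; -932781744/202729813 55967982912/5068245325]. tr(M)=5052733668/389865025, det(M)=26873856/9746625625
eigenvalues of AᵀA: λ = (tr ± √(tr²−4·det))/2 = 324/25, 82944/389865025
σ_max=√(324/25)=(18/5), σ_min=√(82944/389865025)=(288/19745) → κ = 246.8125


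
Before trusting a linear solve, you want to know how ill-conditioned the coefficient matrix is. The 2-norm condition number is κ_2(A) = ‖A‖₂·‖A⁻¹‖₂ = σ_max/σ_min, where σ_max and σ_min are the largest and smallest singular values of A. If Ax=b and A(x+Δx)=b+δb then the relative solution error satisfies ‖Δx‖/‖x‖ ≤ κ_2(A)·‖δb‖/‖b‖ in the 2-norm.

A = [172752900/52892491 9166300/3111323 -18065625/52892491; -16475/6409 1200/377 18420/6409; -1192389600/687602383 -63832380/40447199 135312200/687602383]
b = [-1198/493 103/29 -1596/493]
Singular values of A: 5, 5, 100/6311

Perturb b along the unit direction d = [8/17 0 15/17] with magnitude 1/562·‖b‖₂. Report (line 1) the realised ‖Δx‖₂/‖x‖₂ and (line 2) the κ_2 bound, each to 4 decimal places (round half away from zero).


0.0024
0.5615

largest singular value 5, smallest 100/6311
condition number: 5 ÷ (100/6311) = 315.5500
perturbation bound = 315.5500·1/562 = 0.5615
solve Ax = b  →  x = [-110.1142 97.4615 -205.1891]
‖b‖₂ = 5.3852 and ‖x‖₂ = 252.4410
δb = ε·‖b‖·d = [0.0045 0.0000 0.0085]; solving A·Δx = δb gives ‖Δx‖ = 0.6047
relative error = 0.0024
tightness: 0.0024 against a bound of 0.5615 (unrounded ratio ≈ 0.0043)


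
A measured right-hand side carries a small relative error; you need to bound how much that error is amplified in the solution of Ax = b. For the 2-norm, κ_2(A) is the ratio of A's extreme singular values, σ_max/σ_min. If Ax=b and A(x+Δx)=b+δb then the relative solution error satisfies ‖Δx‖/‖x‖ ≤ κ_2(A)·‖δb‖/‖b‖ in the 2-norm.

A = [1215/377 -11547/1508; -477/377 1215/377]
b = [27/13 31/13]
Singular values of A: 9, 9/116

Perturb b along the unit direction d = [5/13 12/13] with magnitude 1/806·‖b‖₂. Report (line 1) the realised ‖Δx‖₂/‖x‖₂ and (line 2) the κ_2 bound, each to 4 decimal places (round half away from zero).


0.0013
0.1439

σ_max = 9, σ_min = 9/116
κ = σ_max/σ_min = 9/(9/116) = 116.0000
κ_2(A)·‖δb‖/‖b‖ = 0.1439
solve Ax = b  →  x = [35.7350 14.7692]
2-norm of b is 3.1623; of x, 38.6668
with δb = [0.0015 0.0036], A·Δx = δb → ‖Δx‖ = 0.0506
relative error = 0.0013
so the bound overstates the realised error by a factor of ≈ 110.0477 (computed from the unrounded values)


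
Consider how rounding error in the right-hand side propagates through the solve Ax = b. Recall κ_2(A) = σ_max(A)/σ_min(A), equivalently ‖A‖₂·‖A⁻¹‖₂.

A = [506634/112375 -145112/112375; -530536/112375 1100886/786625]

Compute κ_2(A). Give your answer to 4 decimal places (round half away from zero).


217.0000

M = AᵀA = [639888772/15015625 -1306409472/105109375; -1306409472/105109375 2667975172/735765625]. tr(M)=10887208/235445, det(M)=1336336/29430625
λ_max, λ_min = (10887208/235445 ± √2963030743977984/1385858700625)/2 = 1156/25, 1156/1177225
κ_2(A) = √(λ_max/λ_min) = √((1156/25) / (1156/1177225)) = 217.0000


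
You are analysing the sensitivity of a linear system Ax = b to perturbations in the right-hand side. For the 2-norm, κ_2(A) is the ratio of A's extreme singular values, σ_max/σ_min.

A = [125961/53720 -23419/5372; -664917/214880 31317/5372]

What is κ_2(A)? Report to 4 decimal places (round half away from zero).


AᵀA = [27838935729/1846936576 -6524545665/230867072; -6524545665/230867072 764602025/14429192]; tr = 434975761/6390784, det = 3294225/102252544
eigenvalues of AᵀA: λ = (tr ± √(tr²−4·det))/2 = 1089/16, 3025/6390784
κ_2(A) = √(λ_max/λ_min) = √((1089/16) / (3025/6390784)) = 379.2000

379.2000


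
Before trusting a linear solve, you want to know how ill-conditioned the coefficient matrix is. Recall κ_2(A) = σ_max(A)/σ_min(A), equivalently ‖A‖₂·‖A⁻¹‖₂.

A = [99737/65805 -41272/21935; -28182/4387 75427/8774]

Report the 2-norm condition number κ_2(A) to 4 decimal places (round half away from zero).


form AᵀA = [112223749/2576025 -49868819/858675; -49868819/858675 88664081/1144900] with trace 49874869/412164 and determinant 366025/412164
solving λ² − 49874869/412164·λ + 366025/412164 = 0 gives λ = 121, 3025/412164
κ_2(A) = √(λ_max/λ_min) = √(121 / (3025/412164)) = 128.4000

128.4000


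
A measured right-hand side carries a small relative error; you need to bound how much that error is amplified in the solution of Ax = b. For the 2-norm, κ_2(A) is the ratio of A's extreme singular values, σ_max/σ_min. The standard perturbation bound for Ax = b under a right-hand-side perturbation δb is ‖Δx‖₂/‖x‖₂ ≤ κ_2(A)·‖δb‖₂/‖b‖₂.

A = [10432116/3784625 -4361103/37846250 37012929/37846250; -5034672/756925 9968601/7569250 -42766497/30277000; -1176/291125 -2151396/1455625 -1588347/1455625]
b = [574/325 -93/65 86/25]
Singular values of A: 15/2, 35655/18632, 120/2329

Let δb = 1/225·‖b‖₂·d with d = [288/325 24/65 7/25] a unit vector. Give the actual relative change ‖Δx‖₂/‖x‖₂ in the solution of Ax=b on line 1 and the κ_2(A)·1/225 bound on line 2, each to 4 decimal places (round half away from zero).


largest singular value 15/2, smallest 120/2329
κ_2(A) = (15/2) / (120/2329) = 145.5625
perturbation bound = 145.5625·1/225 = 0.6469
solve Ax = b  →  x = [-10.6127 -23.6574 28.9303]
2-norm of b is 4.1231; of x, 38.8492
δb = ε·‖b‖·d = [0.0162 0.0068 0.0051]; solving A·Δx = δb gives ‖Δx‖ = 0.3557
relative error = 0.0092
tightness: 0.0092 against a bound of 0.6469 (unrounded ratio ≈ 0.0142)

0.0092
0.6469


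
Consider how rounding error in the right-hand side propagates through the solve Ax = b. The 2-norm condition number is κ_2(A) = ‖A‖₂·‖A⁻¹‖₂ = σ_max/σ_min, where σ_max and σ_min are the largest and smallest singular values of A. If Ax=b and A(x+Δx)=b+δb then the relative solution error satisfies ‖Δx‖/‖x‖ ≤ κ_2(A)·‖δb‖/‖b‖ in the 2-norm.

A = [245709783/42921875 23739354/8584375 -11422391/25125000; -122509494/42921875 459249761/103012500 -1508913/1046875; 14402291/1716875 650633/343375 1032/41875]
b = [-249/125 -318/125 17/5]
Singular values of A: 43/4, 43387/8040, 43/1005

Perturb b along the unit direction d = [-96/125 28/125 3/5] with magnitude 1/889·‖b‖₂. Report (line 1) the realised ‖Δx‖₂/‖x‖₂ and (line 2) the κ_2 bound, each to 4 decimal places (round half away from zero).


0.0018
0.2826

largest singular value 43/4, smallest 43/1005
condition number: (43/4) ÷ (43/1005) = 251.2500
worst-case relative error ≤ 251.2500 × 1/889 = 0.2826
solve Ax = b  →  x = [-4.0109 18.6739 67.4673]
‖b‖₂ = 4.6904 and ‖x‖₂ = 70.1187
re-solving with b+δb shifts x by Δx of norm 0.1233
relative error = 0.0018
tightness: 0.0018 against a bound of 0.2826 (unrounded ratio ≈ 0.0062)


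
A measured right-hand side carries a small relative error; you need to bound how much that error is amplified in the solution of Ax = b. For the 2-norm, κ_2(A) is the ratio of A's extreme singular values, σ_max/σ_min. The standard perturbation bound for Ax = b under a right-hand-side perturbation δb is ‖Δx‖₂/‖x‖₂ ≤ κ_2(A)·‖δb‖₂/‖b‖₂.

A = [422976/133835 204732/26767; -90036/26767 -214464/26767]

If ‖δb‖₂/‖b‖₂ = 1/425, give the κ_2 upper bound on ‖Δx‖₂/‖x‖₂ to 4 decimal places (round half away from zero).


0.8353

AᵀA = [453710736/21298225 217769472/4259645; 217769472/4259645 104530320/851929]; tr = 18147744/126025, det = 20736/126025
eigenvalues of AᵀA: λ = (tr ± √(tr²−4·det))/2 = 144, 144/126025
κ_2(A) = √(λ_max/λ_min) = √(144 / (144/126025)) = 355.0000
κ_2(A)·‖δb‖/‖b‖ = 0.8353


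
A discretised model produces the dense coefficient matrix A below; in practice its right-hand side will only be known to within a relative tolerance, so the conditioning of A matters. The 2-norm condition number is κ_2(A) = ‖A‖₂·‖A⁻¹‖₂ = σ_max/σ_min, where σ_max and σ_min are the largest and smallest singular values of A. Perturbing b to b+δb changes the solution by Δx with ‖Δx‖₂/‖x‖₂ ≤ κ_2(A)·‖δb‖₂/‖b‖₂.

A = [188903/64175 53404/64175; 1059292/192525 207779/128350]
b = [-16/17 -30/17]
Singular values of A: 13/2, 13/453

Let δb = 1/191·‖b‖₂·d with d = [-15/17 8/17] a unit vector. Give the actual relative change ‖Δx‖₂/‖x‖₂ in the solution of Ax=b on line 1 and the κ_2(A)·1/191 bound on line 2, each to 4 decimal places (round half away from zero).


1.1859
1.1859

largest singular value 13/2, smallest 13/453
κ_2(A) = (13/2) / (13/453) = 226.5000
bound on ‖Δx‖/‖x‖: κ·ε = 226.5000·1/191 = 1.1859
solve Ax = b  →  x = [-0.2954 -0.0862]
‖b‖ = 2.0000, ‖x‖ = 0.3077
Δx = A⁻¹·δb where δb = 1/191·2.0000·d; ‖Δx‖ = 0.3649
relative error = 1.1859
realised/bound = 1 exactly: the bound is attained for this b and d


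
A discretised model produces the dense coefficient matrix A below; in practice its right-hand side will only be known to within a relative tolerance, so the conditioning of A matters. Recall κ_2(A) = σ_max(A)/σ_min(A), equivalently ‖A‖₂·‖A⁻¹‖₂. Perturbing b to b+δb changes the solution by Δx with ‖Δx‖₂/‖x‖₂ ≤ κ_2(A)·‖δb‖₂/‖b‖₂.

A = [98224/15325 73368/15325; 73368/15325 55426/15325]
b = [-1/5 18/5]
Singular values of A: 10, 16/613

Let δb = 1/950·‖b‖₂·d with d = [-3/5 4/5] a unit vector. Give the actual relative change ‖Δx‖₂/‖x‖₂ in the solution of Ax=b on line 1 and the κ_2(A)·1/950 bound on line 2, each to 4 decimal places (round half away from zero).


σ_max = 10, σ_min = 16/613
condition number: 10 ÷ (16/613) = 383.1250
κ_2(A)·‖δb‖/‖b‖ = 0.4033
solve Ax = b  →  x = [-68.8025 92.0700]
‖b‖₂ = 3.6056 and ‖x‖₂ = 114.9377
re-solving with b+δb shifts x by Δx of norm 0.1454
dividing the unrounded norms, ‖Δx‖/‖x‖ = 0.0013
tightness: 0.0013 against a bound of 0.4033 (unrounded ratio ≈ 0.0031)

0.0013
0.4033


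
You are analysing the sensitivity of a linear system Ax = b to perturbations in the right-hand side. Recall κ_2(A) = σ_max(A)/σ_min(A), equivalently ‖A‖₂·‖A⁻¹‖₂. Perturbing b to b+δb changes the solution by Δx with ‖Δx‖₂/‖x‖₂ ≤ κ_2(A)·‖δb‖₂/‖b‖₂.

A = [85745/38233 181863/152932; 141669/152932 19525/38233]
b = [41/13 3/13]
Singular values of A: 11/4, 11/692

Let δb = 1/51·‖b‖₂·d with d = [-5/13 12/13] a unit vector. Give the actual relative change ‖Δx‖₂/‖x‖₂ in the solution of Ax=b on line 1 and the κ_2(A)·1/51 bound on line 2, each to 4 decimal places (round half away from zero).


0.0620
3.3922

σ_max = 11/4, σ_min = 11/692
κ_2(A) = (11/4) / (11/692) = 173.0000
κ_2(A)·‖δb‖/‖b‖ = 3.3922
solve Ax = b  →  x = [30.5668 -54.9947]
‖b‖ = 3.1623, ‖x‖ = 62.9185
with δb = [-0.0238 0.0572], A·Δx = δb → ‖Δx‖ = 3.9007
realised ‖Δx‖/‖x‖ = 0.0620
realised/bound (from unrounded values) ≈ 0.0183


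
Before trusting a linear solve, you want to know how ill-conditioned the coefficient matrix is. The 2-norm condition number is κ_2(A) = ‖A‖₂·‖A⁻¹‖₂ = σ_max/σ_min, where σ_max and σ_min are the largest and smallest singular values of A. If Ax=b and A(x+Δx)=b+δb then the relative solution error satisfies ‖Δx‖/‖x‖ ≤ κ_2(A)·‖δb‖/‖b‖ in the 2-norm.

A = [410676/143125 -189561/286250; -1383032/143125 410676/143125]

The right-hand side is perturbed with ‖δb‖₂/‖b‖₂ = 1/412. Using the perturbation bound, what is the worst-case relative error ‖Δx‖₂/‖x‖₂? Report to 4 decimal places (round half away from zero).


0.1459

form AᵀA = [3330291664/32775625 -971043402/32775625; -971043402/32775625 1136883969/131102500] with trace 23132881/209764 and determinant 176400/52441
λ_max, λ_min = (23132881/209764 ± √534538145446561/44000935696)/2 = 441/4, 1600/52441
κ = σ_max/σ_min = (21/2)/(40/229) = 60.1125
worst-case relative error ≤ 60.1125 × 1/412 = 0.1459


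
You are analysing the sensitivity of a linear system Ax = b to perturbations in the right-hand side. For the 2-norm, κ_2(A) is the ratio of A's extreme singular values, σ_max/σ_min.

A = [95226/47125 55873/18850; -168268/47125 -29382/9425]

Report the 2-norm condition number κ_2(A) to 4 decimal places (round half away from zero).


AᵀA = [1495284436/88830625 304173261/17766125; 304173261/17766125 262999993/14212900]; tr = 14930009/422500, det = 48469444/2640625
eigenvalues of AᵀA: λ = (tr ± √(tr²−4·det))/2 = 3481/100, 55696/105625
κ = σ_max/σ_min = (59/10)/(236/325) = 8.1250

8.1250


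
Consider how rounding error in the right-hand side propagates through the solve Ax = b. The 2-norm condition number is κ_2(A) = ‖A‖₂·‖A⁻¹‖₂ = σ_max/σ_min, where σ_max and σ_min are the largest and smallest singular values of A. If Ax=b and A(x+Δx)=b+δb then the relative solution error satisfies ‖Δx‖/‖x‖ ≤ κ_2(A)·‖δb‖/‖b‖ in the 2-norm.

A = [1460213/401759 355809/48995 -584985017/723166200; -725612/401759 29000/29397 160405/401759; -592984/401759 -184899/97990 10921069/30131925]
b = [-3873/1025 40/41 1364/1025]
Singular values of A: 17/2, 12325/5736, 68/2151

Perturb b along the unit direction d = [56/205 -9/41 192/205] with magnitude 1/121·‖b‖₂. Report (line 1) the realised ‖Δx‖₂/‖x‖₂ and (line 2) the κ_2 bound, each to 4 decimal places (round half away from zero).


from the listed singular values, σ₁ = 17/2, σ_n = 68/2151
κ_2(A) = (17/2) / (68/2151) = 268.8750
κ_2(A)·‖δb‖/‖b‖ = 2.2221
solve Ax = b  →  x = [-0.6167 -0.1962 0.1388]
‖b‖₂ = 4.1231 and ‖x‖₂ = 0.6619
δb = ε·‖b‖·d = [0.0093 -0.0075 0.0319]; solving A·Δx = δb gives ‖Δx‖ = 1.0779
relative error = 1.6286
tightness: 1.6286 against a bound of 2.2221 (unrounded ratio ≈ 0.7329)

1.6286
2.2221


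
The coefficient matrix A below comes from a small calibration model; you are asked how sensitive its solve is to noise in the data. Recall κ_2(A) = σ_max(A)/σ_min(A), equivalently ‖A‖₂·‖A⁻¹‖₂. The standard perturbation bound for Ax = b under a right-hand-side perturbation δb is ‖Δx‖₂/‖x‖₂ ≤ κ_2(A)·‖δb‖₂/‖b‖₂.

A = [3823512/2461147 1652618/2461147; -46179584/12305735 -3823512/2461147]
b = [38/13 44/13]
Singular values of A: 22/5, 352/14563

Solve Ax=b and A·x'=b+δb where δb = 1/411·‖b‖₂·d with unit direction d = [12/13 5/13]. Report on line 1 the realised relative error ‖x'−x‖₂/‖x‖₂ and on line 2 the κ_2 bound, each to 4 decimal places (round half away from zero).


0.0027
0.4429

largest singular value 22/5, smallest 352/14563
condition number: (22/5) ÷ (352/14563) = 182.0375
worst-case relative error ≤ 182.0375 × 1/411 = 0.4429
solve Ax = b  →  x = [-64.0691 152.5839]
2-norm of b is 4.4721; of x, 165.4893
re-solving with b+δb shifts x by Δx of norm 0.4502
dividing the unrounded norms, ‖Δx‖/‖x‖ = 0.0027
realised/bound (from unrounded values) ≈ 0.0061


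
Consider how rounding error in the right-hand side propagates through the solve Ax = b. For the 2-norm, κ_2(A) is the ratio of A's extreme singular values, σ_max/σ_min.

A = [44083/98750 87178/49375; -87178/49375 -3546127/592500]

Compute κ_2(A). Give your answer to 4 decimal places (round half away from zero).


form AᵀA = [51749321/15602500 265762133/23403750; 265762133/23403750 21871067569/561690000] with trace 37974469/898704 and determinant 714025/3594816
eigenvalues of AᵀA: λ = (tr ± √(tr²−4·det))/2 = 169/4, 4225/898704
κ = σ_max/σ_min = (13/2)/(65/948) = 94.8000

94.8000


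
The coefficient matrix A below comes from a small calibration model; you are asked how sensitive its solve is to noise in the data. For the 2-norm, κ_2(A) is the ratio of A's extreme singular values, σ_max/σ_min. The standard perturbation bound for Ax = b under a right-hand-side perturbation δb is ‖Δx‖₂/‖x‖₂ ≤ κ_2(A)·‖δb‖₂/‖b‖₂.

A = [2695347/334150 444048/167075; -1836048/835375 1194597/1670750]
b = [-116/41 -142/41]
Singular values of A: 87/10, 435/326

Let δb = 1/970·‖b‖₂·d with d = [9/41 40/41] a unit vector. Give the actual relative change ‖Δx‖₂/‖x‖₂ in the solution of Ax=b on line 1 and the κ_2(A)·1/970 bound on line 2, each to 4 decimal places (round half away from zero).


largest singular value 87/10, smallest 435/326
κ = σ_max/σ_min = (87/10)/(435/326) = 6.5200
bound on ‖Δx‖/‖x‖: κ·ε = 6.5200·1/970 = 0.0067
solve Ax = b  →  x = [0.6187 -2.9422]
‖b‖ = 4.4721, ‖x‖ = 3.0065
re-solving with b+δb shifts x by Δx of norm 0.0035
realised ‖Δx‖/‖x‖ = 0.0011
tightness: 0.0011 against a bound of 0.0067 (unrounded ratio ≈ 0.1710)

0.0011
0.0067


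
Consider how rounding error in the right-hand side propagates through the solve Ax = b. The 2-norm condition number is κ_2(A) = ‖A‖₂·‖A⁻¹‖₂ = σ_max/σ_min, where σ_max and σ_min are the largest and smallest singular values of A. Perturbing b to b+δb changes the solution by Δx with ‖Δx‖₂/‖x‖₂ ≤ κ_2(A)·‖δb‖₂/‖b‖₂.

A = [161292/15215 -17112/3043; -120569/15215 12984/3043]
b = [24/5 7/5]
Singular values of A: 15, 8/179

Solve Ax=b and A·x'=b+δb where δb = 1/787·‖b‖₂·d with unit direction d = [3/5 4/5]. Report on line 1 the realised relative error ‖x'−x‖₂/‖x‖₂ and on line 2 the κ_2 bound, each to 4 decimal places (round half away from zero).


from the listed singular values, σ₁ = 15, σ_n = 8/179
κ = σ_max/σ_min = 15/(8/179) = 335.6250
worst-case relative error ≤ 335.6250 × 1/787 = 0.4265
solve Ax = b  →  x = [42.2941 78.8765]
‖b‖₂ = 5.0000 and ‖x‖₂ = 89.5002
Δx = A⁻¹·δb where δb = 1/787·5.0000·d; ‖Δx‖ = 0.1422
dividing the unrounded norms, ‖Δx‖/‖x‖ = 0.0016
realised/bound (from unrounded values) ≈ 0.0037

0.0016
0.4265


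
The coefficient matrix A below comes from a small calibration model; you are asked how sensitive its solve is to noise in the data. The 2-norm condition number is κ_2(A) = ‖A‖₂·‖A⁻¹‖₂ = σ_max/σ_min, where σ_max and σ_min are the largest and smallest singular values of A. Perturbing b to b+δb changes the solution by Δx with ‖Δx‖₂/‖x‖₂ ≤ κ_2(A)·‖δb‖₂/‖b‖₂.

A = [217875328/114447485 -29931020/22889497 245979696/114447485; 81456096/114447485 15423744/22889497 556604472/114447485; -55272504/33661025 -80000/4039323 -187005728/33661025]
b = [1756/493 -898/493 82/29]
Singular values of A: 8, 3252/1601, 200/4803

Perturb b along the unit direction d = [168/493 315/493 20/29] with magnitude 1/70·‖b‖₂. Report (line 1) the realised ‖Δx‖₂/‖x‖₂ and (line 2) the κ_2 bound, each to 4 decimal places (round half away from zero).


0.0350
2.7446

largest singular value 8, smallest 200/4803
κ_2(A) = 8 / (200/4803) = 192.1200
bound on ‖Δx‖/‖x‖: κ·ε = 192.1200·1/70 = 2.7446
solve Ax = b  →  x = [-32.1554 -34.5501 9.1182]
‖b‖ = 4.8990, ‖x‖ = 48.0710
with δb = [0.0238 0.0447 0.0483], A·Δx = δb → ‖Δx‖ = 1.6807
relative error = 0.0350
tightness: 0.0350 against a bound of 2.7446 (unrounded ratio ≈ 0.0127)


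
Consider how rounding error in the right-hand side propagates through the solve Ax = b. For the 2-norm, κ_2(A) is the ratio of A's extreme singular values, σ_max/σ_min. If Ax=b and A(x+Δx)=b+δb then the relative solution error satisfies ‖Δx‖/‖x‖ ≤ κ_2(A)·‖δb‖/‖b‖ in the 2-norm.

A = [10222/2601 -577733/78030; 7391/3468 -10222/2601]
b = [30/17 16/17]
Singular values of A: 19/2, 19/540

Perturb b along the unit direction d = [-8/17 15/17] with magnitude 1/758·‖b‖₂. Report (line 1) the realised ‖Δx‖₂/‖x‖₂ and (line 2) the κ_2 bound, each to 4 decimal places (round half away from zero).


from the listed singular values, σ₁ = 19/2, σ_n = 19/540
κ = σ_max/σ_min = (19/2)/(19/540) = 270.0000
perturbation bound = 270.0000·1/758 = 0.3562
solve Ax = b  →  x = [0.0991 -0.1858]
2-norm of b is 2.0000; of x, 0.2105
δb = ε·‖b‖·d = [-0.0012 0.0023]; solving A·Δx = δb gives ‖Δx‖ = 0.0750
realised ‖Δx‖/‖x‖ = 0.3562
so the bound is sharp here: realised error equals the bound

0.3562
0.3562


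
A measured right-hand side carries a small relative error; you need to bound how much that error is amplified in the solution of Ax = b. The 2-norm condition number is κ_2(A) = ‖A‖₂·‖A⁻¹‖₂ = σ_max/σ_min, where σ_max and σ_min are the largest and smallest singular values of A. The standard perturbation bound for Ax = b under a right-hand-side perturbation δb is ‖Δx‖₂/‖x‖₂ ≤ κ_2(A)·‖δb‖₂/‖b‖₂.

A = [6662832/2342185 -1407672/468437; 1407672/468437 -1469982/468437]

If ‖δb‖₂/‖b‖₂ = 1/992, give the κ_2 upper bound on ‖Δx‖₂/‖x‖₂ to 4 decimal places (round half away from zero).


0.3509

form AᵀA = [111690656064/6522985225 -23454630864/1304597045; -23454630864/1304597045 4925549988/260919409] with trace 279226404/7756225 and determinant 82944/7756225
eigenvalues of AᵀA: λ = (tr ± √(tr²−4·det))/2 = 36, 2304/7756225
so κ_2 = √(36 / (2304/7756225)) = 348.1250
κ_2(A)·‖δb‖/‖b‖ = 0.3509


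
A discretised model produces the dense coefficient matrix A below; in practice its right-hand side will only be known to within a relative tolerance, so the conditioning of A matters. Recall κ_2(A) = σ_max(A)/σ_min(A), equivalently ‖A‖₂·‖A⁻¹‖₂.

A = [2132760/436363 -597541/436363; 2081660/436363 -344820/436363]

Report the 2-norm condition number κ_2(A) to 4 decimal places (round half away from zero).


18.3500

AᵀA = [10561205200/226412209 -2368857960/226412209; -2368857960/226412209 565940641/226412209]; tr = 6619361/134689, det = 960400/134689
char-poly roots: 49 and 19600/134689
so κ_2 = √(49 / (19600/134689)) = 18.3500


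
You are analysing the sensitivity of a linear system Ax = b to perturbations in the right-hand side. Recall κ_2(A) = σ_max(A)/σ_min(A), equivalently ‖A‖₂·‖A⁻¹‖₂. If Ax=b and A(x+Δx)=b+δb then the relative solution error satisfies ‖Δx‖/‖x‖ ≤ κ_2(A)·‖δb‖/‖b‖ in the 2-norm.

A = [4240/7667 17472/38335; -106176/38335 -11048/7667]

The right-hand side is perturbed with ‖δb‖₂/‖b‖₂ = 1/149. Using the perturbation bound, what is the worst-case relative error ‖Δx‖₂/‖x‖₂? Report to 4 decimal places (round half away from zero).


AᵀA = [6973696/874225 741888/174845; 741888/174845 1996864/874225]; tr = 6208/605, det = 16384/75625
λ_max, λ_min = (6208/605 ± √955551744/9150625)/2 = 256/25, 64/3025
σ_max=√(256/25)=(16/5), σ_min=√(64/3025)=(8/55) → κ = 22.0000
bound on ‖Δx‖/‖x‖: κ·ε = 22.0000·1/149 = 0.1477

0.1477


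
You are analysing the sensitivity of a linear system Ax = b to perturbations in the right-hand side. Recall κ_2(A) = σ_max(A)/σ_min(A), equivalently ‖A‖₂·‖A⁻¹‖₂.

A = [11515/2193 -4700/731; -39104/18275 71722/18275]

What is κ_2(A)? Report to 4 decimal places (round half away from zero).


12.9000

AᵀA = [334374121/10400625 -146156276/3466875; -146156276/3466875 65571956/1155625]; tr = 36980869/416025, det = 19518724/416025
λ_max, λ_min = (36980869/416025 ± √1335103563386761/173076800625)/2 = 2209/25, 8836/16641
so κ_2 = √((2209/25) / (8836/16641)) = 12.9000


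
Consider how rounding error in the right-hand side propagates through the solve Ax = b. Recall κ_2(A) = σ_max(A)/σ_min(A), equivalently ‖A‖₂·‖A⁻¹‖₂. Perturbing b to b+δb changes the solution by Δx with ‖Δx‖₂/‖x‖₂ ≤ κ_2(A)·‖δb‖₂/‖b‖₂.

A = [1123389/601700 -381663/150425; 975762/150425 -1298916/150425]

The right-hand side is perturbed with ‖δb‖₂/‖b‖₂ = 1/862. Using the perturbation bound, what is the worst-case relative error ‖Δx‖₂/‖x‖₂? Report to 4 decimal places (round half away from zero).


0.4363

AᵀA = [26393258457/579268624 -8797580019/144817156; -8797580019/144817156 2932559073/36204289]; tr = 73314203625/579268624, det = 4100625/36204289
eigenvalues of AᵀA: λ = (tr ± √(tr²−4·det))/2 = 2025/16, 32400/36204289
κ = σ_max/σ_min = (45/4)/(180/6017) = 376.0625
worst-case relative error ≤ 376.0625 × 1/862 = 0.4363


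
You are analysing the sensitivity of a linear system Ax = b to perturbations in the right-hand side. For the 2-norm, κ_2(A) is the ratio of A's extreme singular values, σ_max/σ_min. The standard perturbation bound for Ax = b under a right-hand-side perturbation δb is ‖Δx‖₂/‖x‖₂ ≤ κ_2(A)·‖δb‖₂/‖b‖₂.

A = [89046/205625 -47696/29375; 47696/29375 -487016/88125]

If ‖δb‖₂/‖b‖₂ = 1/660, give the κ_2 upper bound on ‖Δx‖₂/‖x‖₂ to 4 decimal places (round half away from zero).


0.2243

form AᵀA = [191039524/67650625 -280547872/28993125; -280547872/28993125 412254016/12425625] with trace 35071684/974169 and determinant 6400/108241
eigenvalues of AᵀA: λ = (tr ± √(tr²−4·det))/2 = 36, 1600/974169
κ = σ_max/σ_min = 6/(40/987) = 148.0500
bound on ‖Δx‖/‖x‖: κ·ε = 148.0500·1/660 = 0.2243


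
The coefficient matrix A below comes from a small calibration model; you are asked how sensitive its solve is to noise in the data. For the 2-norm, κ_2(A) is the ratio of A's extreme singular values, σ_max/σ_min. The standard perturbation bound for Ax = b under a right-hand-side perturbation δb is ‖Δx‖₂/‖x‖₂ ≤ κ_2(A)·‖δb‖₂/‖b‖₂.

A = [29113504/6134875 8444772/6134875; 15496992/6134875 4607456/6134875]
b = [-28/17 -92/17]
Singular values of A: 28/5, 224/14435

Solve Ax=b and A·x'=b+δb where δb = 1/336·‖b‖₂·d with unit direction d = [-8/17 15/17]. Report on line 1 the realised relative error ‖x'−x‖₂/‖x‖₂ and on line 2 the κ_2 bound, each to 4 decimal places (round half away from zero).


largest singular value 28/5, smallest 224/14435
κ = σ_max/σ_min = (28/5)/(224/14435) = 360.8750
bound on ‖Δx‖/‖x‖: κ·ε = 360.8750·1/336 = 1.0740
solve Ax = b  →  x = [71.4893 -247.6571]
2-norm of b is 5.6569; of x, 257.7688
δb = ε·‖b‖·d = [-0.0079 0.0149]; solving A·Δx = δb gives ‖Δx‖ = 1.0849
dividing the unrounded norms, ‖Δx‖/‖x‖ = 0.0042
realised/bound (from unrounded values) ≈ 0.0039

0.0042
1.0740


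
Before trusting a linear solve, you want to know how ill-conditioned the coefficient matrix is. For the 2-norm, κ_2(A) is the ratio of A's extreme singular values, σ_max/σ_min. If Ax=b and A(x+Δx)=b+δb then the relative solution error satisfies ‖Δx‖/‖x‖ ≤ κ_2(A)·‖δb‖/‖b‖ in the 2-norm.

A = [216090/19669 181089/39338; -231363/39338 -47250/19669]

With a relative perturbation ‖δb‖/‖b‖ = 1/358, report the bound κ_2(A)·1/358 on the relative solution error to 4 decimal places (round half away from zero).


0.7458

M = AᵀA = [831516921/5354596 86614920/1338649; 86614920/1338649 144371889/5354596]. tr(M)=2887245/15842, det(M)=59049/126736
char-poly roots: 729/4 and 81/31684
so κ_2 = √((729/4) / (81/31684)) = 267.0000
perturbation bound = 267.0000·1/358 = 0.7458


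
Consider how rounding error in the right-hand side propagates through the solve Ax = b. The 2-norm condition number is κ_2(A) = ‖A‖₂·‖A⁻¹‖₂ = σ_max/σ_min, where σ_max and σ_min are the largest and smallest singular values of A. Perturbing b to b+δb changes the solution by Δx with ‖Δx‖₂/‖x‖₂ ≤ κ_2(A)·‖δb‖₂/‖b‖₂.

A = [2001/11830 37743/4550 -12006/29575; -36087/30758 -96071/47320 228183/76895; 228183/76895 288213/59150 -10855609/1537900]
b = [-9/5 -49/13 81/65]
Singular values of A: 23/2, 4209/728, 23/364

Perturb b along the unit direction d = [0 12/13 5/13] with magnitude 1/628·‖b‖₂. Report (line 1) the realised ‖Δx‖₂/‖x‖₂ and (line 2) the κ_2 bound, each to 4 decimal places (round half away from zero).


0.0023
0.2898

from the listed singular values, σ₁ = 23/2, σ_n = 23/364
κ_2(A) = (23/2) / (23/364) = 182.0000
bound on ‖Δx‖/‖x‖: κ·ε = 182.0000·1/628 = 0.2898
solve Ax = b  →  x = [-43.6464 -0.2418 -18.6922]
‖b‖₂ = 4.3589 and ‖x‖₂ = 47.4812
with δb = [0.0000 0.0064 0.0027], A·Δx = δb → ‖Δx‖ = 0.1098
dividing the unrounded norms, ‖Δx‖/‖x‖ = 0.0023
tightness: 0.0023 against a bound of 0.2898 (unrounded ratio ≈ 0.0080)


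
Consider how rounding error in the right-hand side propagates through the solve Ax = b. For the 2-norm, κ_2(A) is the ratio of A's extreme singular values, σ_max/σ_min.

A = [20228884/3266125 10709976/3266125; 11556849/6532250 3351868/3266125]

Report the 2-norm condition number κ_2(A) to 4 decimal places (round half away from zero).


96.0625

M = AᵀA = [2832626800561/68272464100 75526201062/3413623205; 75526201062/3413623205 201501768016/17068116025]. tr(M)=503617145/9449476, det(M)=454371856/1476480625
solving λ² − 503617145/9449476·λ + 454371856/1476480625 = 0 gives λ = 5329/100, 341056/59059225
so κ_2 = √((5329/100) / (341056/59059225)) = 96.0625


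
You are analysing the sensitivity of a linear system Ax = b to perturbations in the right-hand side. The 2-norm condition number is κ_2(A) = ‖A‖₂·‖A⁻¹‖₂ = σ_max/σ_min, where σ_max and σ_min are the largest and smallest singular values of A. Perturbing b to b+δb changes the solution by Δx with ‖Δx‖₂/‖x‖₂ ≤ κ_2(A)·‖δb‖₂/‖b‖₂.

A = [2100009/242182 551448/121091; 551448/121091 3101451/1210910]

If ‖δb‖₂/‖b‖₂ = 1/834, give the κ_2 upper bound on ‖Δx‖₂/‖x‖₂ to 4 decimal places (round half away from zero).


AᵀA = [19468572273/202948516 12976674336/253685645; 12976674336/253685645 138506878809/5073712900]; tr = 1081697553/8778050, det = 151807041/70224400
char-poly roots: 12321/100 and 12321/702244
κ_2(A) = √(λ_max/λ_min) = √((12321/100) / (12321/702244)) = 83.8000
bound on ‖Δx‖/‖x‖: κ·ε = 83.8000·1/834 = 0.1005

0.1005


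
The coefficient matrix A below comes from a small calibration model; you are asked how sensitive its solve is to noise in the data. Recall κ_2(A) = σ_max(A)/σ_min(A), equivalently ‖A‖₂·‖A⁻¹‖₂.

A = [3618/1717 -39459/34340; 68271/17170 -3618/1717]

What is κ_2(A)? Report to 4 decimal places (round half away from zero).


M = AᵀA = [20657169/1020100 -1101681/102010; -1101681/102010 23505129/4080400]. tr(M)=21226761/816080, det(M)=6765201/408040000
char-poly roots: 2601/100 and 2601/4080400
κ_2(A) = √(λ_max/λ_min) = √((2601/100) / (2601/4080400)) = 202.0000

202.0000


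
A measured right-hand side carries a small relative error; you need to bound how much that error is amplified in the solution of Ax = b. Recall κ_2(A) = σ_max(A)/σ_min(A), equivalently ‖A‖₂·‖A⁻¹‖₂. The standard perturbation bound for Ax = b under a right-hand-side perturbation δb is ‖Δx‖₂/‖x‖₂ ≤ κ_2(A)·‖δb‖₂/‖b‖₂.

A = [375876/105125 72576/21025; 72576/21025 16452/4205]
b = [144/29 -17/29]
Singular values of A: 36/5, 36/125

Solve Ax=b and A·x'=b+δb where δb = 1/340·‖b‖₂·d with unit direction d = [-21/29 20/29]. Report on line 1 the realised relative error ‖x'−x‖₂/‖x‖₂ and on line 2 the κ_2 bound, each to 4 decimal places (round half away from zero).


from the listed singular values, σ₁ = 36/5, σ_n = 36/125
condition number: (36/5) ÷ (36/125) = 25.0000
bound on ‖Δx‖/‖x‖: κ·ε = 25.0000·1/340 = 0.0735
solve Ax = b  →  x = [10.3448 -9.2768]
‖b‖₂ = 5.0000 and ‖x‖₂ = 13.8951
re-solving with b+δb shifts x by Δx of norm 0.0511
relative error = 0.0037
realised/bound (from unrounded values) ≈ 0.0500

0.0037
0.0735


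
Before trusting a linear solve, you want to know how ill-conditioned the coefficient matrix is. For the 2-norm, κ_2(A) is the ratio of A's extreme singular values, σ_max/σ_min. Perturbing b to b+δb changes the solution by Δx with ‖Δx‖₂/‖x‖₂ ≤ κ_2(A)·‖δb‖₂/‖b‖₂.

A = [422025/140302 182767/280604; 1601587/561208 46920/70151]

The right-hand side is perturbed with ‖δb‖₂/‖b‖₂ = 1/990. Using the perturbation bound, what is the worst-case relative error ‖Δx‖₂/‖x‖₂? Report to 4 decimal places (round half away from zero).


M = AᵀA = [6438481009/374499904 181068615/46812488; 181068615/46812488 81602329/93624976]. tr(M)=4024325/222784, det(M)=83521/3564544
λ_max, λ_min = (4024325/222784 ± √16190539920009/49632710656)/2 = 289/16, 289/222784
σ_max=√(289/16)=(17/4), σ_min=√(289/222784)=(17/472) → κ = 118.0000
perturbation bound = 118.0000·1/990 = 0.1192

0.1192


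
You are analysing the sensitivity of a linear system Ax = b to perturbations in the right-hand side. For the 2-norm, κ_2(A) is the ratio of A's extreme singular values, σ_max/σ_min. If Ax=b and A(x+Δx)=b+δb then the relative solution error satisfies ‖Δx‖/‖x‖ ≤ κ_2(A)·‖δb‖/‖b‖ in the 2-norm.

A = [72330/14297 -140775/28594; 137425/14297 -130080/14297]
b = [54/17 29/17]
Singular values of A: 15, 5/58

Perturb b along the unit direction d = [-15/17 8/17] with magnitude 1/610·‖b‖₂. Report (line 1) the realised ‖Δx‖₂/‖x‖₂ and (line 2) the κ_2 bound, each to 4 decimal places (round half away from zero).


largest singular value 15, smallest 5/58
κ = σ_max/σ_min = 15/(5/58) = 174.0000
κ_2(A)·‖δb‖/‖b‖ = 0.2852
solve Ax = b  →  x = [-15.8552 -16.9379]
‖b‖ = 3.6056, ‖x‖ = 23.2009
Δx = A⁻¹·δb where δb = 1/610·3.6056·d; ‖Δx‖ = 0.0686
dividing the unrounded norms, ‖Δx‖/‖x‖ = 0.0030
so the bound overstates the realised error by a factor of ≈ 96.5214 (computed from the unrounded values)

0.0030
0.2852


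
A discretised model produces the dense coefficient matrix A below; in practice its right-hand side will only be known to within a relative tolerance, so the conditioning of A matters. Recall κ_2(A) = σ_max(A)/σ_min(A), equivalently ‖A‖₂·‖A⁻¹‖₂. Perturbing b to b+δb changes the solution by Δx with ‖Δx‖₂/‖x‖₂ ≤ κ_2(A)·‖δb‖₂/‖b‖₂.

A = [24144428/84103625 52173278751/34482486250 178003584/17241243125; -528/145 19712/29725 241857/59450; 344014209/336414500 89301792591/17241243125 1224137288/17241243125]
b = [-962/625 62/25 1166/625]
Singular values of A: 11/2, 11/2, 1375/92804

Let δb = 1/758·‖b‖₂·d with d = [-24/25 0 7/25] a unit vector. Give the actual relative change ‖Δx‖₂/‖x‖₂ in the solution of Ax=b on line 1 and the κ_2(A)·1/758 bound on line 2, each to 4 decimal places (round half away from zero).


0.0023
0.4897

σ_max = 11/2, σ_min = 1375/92804
condition number: (11/2) ÷ (1375/92804) = 371.2160
worst-case relative error ≤ 371.2160 × 1/758 = 0.4897
solve Ax = b  →  x = [97.4989 -20.1385 91.1610]
2-norm of b is 3.4641; of x, 134.9886
δb = ε·‖b‖·d = [-0.0044 0.0000 0.0013]; solving A·Δx = δb gives ‖Δx‖ = 0.3085
relative error = 0.0023
so the bound overstates the realised error by a factor of ≈ 214.3232 (computed from the unrounded values)


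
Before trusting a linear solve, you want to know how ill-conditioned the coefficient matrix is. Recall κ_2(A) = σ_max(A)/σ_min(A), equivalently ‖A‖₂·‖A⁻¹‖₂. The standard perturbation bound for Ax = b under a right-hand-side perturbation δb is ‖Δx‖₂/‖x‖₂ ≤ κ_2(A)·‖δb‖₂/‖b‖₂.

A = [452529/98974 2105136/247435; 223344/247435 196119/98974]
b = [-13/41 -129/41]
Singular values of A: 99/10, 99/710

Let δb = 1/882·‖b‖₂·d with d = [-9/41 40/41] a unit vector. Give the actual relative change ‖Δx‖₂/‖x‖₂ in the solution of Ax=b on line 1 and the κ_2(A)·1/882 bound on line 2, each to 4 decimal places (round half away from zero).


0.0012
0.0805

from the listed singular values, σ₁ = 99/10, σ_n = 99/710
condition number: (99/10) ÷ (99/710) = 71.0000
worst-case relative error ≤ 71.0000 × 1/882 = 0.0805
solve Ax = b  →  x = [18.9364 -10.2139]
2-norm of b is 3.1623; of x, 21.5154
δb = ε·‖b‖·d = [-0.0008 0.0035]; solving A·Δx = δb gives ‖Δx‖ = 0.0257
relative error = 0.0012
realised/bound (from unrounded values) ≈ 0.0148


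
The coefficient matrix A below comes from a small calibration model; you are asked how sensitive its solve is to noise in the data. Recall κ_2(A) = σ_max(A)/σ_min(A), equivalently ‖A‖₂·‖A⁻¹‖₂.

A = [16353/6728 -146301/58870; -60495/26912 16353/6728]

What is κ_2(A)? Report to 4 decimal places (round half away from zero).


71.6800

form AᵀA = [9439209/861184 -86687253/7535360; -86687253/7535360 796734801/65934400] with trace 28907001/1254400 and determinant 81/784
solving λ² − 28907001/1254400·λ + 81/784 = 0 gives λ = 576/25, 225/50176
so κ_2 = √((576/25) / (225/50176)) = 71.6800


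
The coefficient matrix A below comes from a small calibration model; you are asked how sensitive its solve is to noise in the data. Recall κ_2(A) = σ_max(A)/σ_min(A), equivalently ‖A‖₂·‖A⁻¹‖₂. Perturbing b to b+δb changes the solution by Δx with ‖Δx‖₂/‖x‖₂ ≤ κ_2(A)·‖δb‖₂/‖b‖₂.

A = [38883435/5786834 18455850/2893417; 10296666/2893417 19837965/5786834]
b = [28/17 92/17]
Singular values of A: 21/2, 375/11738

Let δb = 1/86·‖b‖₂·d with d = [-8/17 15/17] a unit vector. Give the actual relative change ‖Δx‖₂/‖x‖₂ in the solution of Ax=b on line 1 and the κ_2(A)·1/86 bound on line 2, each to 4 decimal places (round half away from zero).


0.0164
3.8217

largest singular value 21/2, smallest 375/11738
κ = σ_max/σ_min = (21/2)/(375/11738) = 328.6640
bound on ‖Δx‖/‖x‖: κ·ε = 328.6640·1/86 = 3.8217
solve Ax = b  →  x = [-86.0726 90.9287]
‖b‖ = 5.6569, ‖x‖ = 125.2059
δb = ε·‖b‖·d = [-0.0310 0.0580]; solving A·Δx = δb gives ‖Δx‖ = 2.0589
realised ‖Δx‖/‖x‖ = 0.0164
realised/bound (from unrounded values) ≈ 0.0043
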